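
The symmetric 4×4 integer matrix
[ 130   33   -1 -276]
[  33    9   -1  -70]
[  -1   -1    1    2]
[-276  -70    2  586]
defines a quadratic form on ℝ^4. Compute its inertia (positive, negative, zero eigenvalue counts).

Answer: (3, 0, 1)

Derivation:
step 0: pivot 130 → sign +
step 1: pivot 81/130 → sign +
step 2: pivot 8/81 → sign +
step 3: row/col 3 already zero → sign 0
signature = (3, 0, 1)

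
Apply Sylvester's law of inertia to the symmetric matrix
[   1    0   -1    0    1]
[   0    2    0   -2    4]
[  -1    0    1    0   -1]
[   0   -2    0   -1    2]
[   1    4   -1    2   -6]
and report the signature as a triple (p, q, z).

Answer: (2, 2, 1)

Derivation:
step 0: pivot 1 → sign +
step 1: pivot 2 → sign +
step 2: pivot -3 → sign −
step 3: pivot -3 → sign −
step 4: row/col 4 already zero → sign 0
signature = (2, 2, 1)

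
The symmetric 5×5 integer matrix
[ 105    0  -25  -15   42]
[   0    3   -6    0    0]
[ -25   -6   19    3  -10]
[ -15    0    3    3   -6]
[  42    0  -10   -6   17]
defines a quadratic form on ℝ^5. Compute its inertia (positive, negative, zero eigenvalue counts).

Answer: (5, 0, 0)

Derivation:
step 0: pivot 105 → sign +
step 1: pivot 3 → sign +
step 2: pivot 22/21 → sign +
step 3: pivot 6/11 → sign +
step 4: pivot 1/5 → sign +
signature = (5, 0, 0)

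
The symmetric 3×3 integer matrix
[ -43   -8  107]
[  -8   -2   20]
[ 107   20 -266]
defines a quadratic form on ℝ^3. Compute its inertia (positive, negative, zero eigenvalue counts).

Answer: (1, 2, 0)

Derivation:
step 0: pivot -43 → sign −
step 1: pivot -22/43 → sign −
step 2: pivot 3/11 → sign +
signature = (1, 2, 0)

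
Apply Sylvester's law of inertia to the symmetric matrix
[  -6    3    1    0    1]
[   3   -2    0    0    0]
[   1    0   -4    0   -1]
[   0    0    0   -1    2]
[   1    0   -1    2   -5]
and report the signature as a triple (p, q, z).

Answer: (0, 5, 0)

Derivation:
step 0: pivot -6 → sign −
step 1: pivot -1/2 → sign −
step 2: pivot -10/3 → sign −
step 3: pivot -1 → sign −
step 4: pivot -3/10 → sign −
signature = (0, 5, 0)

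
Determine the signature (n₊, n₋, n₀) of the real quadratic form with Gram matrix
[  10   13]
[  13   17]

Answer: (2, 0, 0)

Derivation:
step 0: pivot 10 → sign +
step 1: pivot 1/10 → sign +
signature = (2, 0, 0)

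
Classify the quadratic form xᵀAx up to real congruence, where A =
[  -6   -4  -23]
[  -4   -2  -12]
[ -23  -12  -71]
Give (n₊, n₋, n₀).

step 0: pivot -6 → sign −
step 1: pivot 2/3 → sign +
step 2: pivot 1/2 → sign +
signature = (2, 1, 0)

Answer: (2, 1, 0)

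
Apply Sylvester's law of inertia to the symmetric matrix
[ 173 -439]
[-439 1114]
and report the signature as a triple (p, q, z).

Answer: (2, 0, 0)

Derivation:
step 0: pivot 173 → sign +
step 1: pivot 1/173 → sign +
signature = (2, 0, 0)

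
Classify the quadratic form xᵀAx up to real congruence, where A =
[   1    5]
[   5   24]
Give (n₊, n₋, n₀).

step 0: pivot 1 → sign +
step 1: pivot -1 → sign −
signature = (1, 1, 0)

Answer: (1, 1, 0)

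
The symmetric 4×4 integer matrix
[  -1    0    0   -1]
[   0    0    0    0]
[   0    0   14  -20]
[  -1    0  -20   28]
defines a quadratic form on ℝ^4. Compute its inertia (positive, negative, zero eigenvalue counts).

step 0: pivot -1 → sign −
step 1: pivot 14 → sign +
step 2: pivot 3/7 → sign +
step 3: row/col 3 already zero → sign 0
signature = (2, 1, 1)

Answer: (2, 1, 1)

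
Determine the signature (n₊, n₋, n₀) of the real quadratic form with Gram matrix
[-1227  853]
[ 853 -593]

step 0: pivot -1227 → sign −
step 1: pivot -2/1227 → sign −
signature = (0, 2, 0)

Answer: (0, 2, 0)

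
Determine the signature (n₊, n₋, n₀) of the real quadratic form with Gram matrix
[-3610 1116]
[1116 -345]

Answer: (1, 1, 0)

Derivation:
step 0: pivot -3610 → sign −
step 1: pivot 3/1805 → sign +
signature = (1, 1, 0)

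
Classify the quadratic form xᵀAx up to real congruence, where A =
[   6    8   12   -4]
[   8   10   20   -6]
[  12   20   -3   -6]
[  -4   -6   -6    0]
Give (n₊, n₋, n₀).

Answer: (1, 3, 0)

Derivation:
step 0: pivot 6 → sign +
step 1: pivot -2/3 → sign −
step 2: pivot -3 → sign −
step 3: pivot -2/3 → sign −
signature = (1, 3, 0)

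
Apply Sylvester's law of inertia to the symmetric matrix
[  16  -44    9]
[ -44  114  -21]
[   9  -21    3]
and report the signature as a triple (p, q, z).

Answer: (1, 2, 0)

Derivation:
step 0: pivot 16 → sign +
step 1: pivot -7 → sign −
step 2: pivot -3/56 → sign −
signature = (1, 2, 0)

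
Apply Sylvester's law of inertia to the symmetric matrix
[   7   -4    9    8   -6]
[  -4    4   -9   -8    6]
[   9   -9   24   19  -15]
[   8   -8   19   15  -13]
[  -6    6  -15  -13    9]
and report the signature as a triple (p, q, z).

step 0: pivot 7 → sign +
step 1: pivot 12/7 → sign +
step 2: pivot 15/4 → sign +
step 3: pivot -19/15 → sign −
step 4: pivot -6/19 → sign −
signature = (3, 2, 0)

Answer: (3, 2, 0)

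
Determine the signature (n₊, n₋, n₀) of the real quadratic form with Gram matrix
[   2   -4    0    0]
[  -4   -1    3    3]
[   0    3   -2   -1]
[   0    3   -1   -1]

Answer: (1, 2, 1)

Derivation:
step 0: pivot 2 → sign +
step 1: pivot -9 → sign −
step 2: pivot -1 → sign −
step 3: row/col 3 already zero → sign 0
signature = (1, 2, 1)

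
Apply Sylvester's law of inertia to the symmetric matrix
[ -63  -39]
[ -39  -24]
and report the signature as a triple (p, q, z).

step 0: pivot -63 → sign −
step 1: pivot 1/7 → sign +
signature = (1, 1, 0)

Answer: (1, 1, 0)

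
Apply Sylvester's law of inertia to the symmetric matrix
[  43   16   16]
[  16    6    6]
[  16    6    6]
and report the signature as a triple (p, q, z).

Answer: (2, 0, 1)

Derivation:
step 0: pivot 43 → sign +
step 1: pivot 2/43 → sign +
step 2: row/col 2 already zero → sign 0
signature = (2, 0, 1)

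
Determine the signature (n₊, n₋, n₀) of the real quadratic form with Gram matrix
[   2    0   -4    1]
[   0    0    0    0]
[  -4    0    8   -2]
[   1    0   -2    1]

step 0: pivot 2 → sign +
step 1: pivot 1/2 → sign +
step 2: row/col 2 already zero → sign 0
step 3: row/col 3 already zero → sign 0
signature = (2, 0, 2)

Answer: (2, 0, 2)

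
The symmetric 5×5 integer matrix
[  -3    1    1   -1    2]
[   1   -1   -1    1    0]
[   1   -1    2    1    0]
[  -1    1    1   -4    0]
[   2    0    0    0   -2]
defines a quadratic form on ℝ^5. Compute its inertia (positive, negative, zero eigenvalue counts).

Answer: (1, 3, 1)

Derivation:
step 0: pivot -3 → sign −
step 1: pivot -2/3 → sign −
step 2: pivot 3 → sign +
step 3: pivot -3 → sign −
step 4: row/col 4 already zero → sign 0
signature = (1, 3, 1)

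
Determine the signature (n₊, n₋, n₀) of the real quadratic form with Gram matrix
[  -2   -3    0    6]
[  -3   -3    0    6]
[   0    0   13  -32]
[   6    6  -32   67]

Answer: (3, 1, 0)

Derivation:
step 0: pivot -2 → sign −
step 1: pivot 3/2 → sign +
step 2: pivot 13 → sign +
step 3: pivot 3/13 → sign +
signature = (3, 1, 0)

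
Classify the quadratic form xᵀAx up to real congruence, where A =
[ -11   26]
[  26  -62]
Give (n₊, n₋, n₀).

step 0: pivot -11 → sign −
step 1: pivot -6/11 → sign −
signature = (0, 2, 0)

Answer: (0, 2, 0)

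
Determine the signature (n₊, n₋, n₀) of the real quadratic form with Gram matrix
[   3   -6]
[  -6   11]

step 0: pivot 3 → sign +
step 1: pivot -1 → sign −
signature = (1, 1, 0)

Answer: (1, 1, 0)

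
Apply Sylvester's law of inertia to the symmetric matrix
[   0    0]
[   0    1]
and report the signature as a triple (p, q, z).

step 0: pivot 1 → sign +
step 1: row/col 1 already zero → sign 0
signature = (1, 0, 1)

Answer: (1, 0, 1)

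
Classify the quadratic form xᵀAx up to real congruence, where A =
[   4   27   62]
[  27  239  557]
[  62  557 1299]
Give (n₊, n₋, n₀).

step 0: pivot 4 → sign +
step 1: pivot 227/4 → sign +
step 2: pivot -3/227 → sign −
signature = (2, 1, 0)

Answer: (2, 1, 0)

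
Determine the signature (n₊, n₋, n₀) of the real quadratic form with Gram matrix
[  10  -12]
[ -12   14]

Answer: (1, 1, 0)

Derivation:
step 0: pivot 10 → sign +
step 1: pivot -2/5 → sign −
signature = (1, 1, 0)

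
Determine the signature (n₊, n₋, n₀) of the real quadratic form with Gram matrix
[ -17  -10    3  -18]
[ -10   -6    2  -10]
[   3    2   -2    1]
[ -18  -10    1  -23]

step 0: pivot -17 → sign −
step 1: pivot -2/17 → sign −
step 2: pivot -1 → sign −
step 3: row/col 3 already zero → sign 0
signature = (0, 3, 1)

Answer: (0, 3, 1)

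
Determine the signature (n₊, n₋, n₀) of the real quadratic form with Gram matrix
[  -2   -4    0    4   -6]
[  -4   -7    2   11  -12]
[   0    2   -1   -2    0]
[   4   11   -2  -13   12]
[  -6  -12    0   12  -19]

step 0: pivot -2 → sign −
step 1: pivot 1 → sign +
step 2: pivot -5 → sign −
step 3: pivot -6/5 → sign −
step 4: pivot -1 → sign −
signature = (1, 4, 0)

Answer: (1, 4, 0)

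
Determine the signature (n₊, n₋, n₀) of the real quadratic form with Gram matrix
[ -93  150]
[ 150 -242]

step 0: pivot -93 → sign −
step 1: pivot -2/31 → sign −
signature = (0, 2, 0)

Answer: (0, 2, 0)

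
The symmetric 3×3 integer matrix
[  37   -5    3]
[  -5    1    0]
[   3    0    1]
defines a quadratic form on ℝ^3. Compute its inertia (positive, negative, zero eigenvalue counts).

step 0: pivot 37 → sign +
step 1: pivot 12/37 → sign +
step 2: pivot 1/4 → sign +
signature = (3, 0, 0)

Answer: (3, 0, 0)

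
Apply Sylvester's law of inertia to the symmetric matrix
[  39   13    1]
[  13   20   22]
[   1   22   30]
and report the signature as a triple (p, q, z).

step 0: pivot 39 → sign +
step 1: pivot 47/3 → sign +
step 2: pivot 6/611 → sign +
signature = (3, 0, 0)

Answer: (3, 0, 0)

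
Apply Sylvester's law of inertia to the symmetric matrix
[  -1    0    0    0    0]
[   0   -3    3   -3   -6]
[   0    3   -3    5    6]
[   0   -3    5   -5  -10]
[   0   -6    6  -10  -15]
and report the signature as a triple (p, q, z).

Answer: (1, 4, 0)

Derivation:
step 0: pivot -1 → sign −
step 1: pivot -3 → sign −
step 2: pivot -2 → sign −
step 3: pivot 2 → sign +
step 4: pivot -3 → sign −
signature = (1, 4, 0)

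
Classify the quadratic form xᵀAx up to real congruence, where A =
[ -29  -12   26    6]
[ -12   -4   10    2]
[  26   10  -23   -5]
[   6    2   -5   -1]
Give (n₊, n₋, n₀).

step 0: pivot -29 → sign −
step 1: pivot 28/29 → sign +
step 2: pivot -2/7 → sign −
step 3: row/col 3 already zero → sign 0
signature = (1, 2, 1)

Answer: (1, 2, 1)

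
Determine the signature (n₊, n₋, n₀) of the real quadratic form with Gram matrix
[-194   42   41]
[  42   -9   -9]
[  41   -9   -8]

step 0: pivot -194 → sign −
step 1: pivot 9/97 → sign +
step 2: pivot 1/2 → sign +
signature = (2, 1, 0)

Answer: (2, 1, 0)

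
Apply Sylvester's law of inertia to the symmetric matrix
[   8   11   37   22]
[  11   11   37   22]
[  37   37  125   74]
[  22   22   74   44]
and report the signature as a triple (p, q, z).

Answer: (2, 1, 1)

Derivation:
step 0: pivot 8 → sign +
step 1: pivot -33/8 → sign −
step 2: pivot 6/11 → sign +
step 3: row/col 3 already zero → sign 0
signature = (2, 1, 1)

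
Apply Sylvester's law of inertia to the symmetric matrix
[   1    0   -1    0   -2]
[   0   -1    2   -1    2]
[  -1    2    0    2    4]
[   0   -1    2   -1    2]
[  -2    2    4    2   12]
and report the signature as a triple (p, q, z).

step 0: pivot 1 → sign +
step 1: pivot -1 → sign −
step 2: pivot 3 → sign +
step 3: row/col 3 already zero → sign 0
step 4: row/col 4 already zero → sign 0
signature = (2, 1, 2)

Answer: (2, 1, 2)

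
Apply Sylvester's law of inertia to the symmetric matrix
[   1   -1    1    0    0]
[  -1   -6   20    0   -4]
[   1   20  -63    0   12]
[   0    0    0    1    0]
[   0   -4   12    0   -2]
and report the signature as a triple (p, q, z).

step 0: pivot 1 → sign +
step 1: pivot -7 → sign −
step 2: pivot -1 → sign −
step 3: pivot 1 → sign +
step 4: pivot 2/7 → sign +
signature = (3, 2, 0)

Answer: (3, 2, 0)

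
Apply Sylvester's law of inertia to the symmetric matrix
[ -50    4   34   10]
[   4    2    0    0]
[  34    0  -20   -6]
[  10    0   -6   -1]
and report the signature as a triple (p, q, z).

Answer: (2, 2, 0)

Derivation:
step 0: pivot -50 → sign −
step 1: pivot 58/25 → sign +
step 2: pivot -2/29 → sign −
step 3: pivot 1 → sign +
signature = (2, 2, 0)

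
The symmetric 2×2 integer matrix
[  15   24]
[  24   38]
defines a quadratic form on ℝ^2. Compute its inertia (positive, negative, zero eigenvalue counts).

step 0: pivot 15 → sign +
step 1: pivot -2/5 → sign −
signature = (1, 1, 0)

Answer: (1, 1, 0)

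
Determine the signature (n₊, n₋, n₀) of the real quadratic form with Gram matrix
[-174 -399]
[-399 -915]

Answer: (0, 2, 0)

Derivation:
step 0: pivot -174 → sign −
step 1: pivot -3/58 → sign −
signature = (0, 2, 0)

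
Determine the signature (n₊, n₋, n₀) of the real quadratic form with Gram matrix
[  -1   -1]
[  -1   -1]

Answer: (0, 1, 1)

Derivation:
step 0: pivot -1 → sign −
step 1: row/col 1 already zero → sign 0
signature = (0, 1, 1)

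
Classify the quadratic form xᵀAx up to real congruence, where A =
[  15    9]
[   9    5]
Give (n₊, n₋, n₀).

Answer: (1, 1, 0)

Derivation:
step 0: pivot 15 → sign +
step 1: pivot -2/5 → sign −
signature = (1, 1, 0)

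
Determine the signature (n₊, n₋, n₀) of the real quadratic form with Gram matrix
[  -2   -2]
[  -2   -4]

step 0: pivot -2 → sign −
step 1: pivot -2 → sign −
signature = (0, 2, 0)

Answer: (0, 2, 0)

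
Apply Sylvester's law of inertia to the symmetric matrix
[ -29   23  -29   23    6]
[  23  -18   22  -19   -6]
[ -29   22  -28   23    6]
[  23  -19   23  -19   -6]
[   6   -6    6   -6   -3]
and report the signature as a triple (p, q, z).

Answer: (2, 2, 1)

Derivation:
step 0: pivot -29 → sign −
step 1: pivot 7/29 → sign +
step 2: pivot -22/7 → sign −
step 3: pivot 3/11 → sign +
step 4: row/col 4 already zero → sign 0
signature = (2, 2, 1)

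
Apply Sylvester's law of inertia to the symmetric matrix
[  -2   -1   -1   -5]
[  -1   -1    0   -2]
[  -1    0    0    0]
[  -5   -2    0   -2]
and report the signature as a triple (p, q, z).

step 0: pivot -2 → sign −
step 1: pivot -1/2 → sign −
step 2: pivot 1 → sign +
step 3: pivot 2 → sign +
signature = (2, 2, 0)

Answer: (2, 2, 0)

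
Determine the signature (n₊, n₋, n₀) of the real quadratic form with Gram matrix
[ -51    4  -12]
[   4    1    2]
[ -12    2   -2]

step 0: pivot -51 → sign −
step 1: pivot 67/51 → sign +
step 2: pivot -2/67 → sign −
signature = (1, 2, 0)

Answer: (1, 2, 0)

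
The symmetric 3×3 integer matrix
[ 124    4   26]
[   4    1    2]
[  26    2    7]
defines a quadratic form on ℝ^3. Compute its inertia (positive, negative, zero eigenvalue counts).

Answer: (2, 0, 1)

Derivation:
step 0: pivot 124 → sign +
step 1: pivot 27/31 → sign +
step 2: row/col 2 already zero → sign 0
signature = (2, 0, 1)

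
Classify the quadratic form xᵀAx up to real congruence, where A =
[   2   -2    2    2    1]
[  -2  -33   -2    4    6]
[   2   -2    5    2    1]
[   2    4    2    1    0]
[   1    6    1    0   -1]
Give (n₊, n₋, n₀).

Answer: (3, 2, 0)

Derivation:
step 0: pivot 2 → sign +
step 1: pivot -35 → sign −
step 2: pivot 3 → sign +
step 3: pivot 1/35 → sign +
step 4: pivot -3/2 → sign −
signature = (3, 2, 0)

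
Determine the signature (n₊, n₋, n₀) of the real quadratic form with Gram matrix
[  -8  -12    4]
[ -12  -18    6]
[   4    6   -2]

step 0: pivot -8 → sign −
step 1: row/col 1 already zero → sign 0
step 2: row/col 2 already zero → sign 0
signature = (0, 1, 2)

Answer: (0, 1, 2)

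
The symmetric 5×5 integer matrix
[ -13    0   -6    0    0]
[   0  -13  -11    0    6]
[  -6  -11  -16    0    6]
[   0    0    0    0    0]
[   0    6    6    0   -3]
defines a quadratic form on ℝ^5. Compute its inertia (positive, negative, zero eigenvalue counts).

Answer: (0, 4, 1)

Derivation:
step 0: pivot -13 → sign −
step 1: pivot -13 → sign −
step 2: pivot -51/13 → sign −
step 3: pivot -3/221 → sign −
step 4: row/col 4 already zero → sign 0
signature = (0, 4, 1)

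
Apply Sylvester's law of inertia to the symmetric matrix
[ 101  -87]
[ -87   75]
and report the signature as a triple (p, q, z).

Answer: (2, 0, 0)

Derivation:
step 0: pivot 101 → sign +
step 1: pivot 6/101 → sign +
signature = (2, 0, 0)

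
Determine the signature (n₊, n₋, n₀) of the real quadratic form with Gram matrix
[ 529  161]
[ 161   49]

Answer: (1, 0, 1)

Derivation:
step 0: pivot 529 → sign +
step 1: row/col 1 already zero → sign 0
signature = (1, 0, 1)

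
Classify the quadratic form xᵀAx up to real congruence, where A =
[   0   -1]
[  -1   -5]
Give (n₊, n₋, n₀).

Answer: (1, 1, 0)

Derivation:
step 0: pivot -5 → sign −
step 1: pivot 1/5 → sign +
signature = (1, 1, 0)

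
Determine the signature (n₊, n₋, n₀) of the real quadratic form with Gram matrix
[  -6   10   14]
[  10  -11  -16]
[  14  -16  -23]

step 0: pivot -6 → sign −
step 1: pivot 17/3 → sign +
step 2: pivot 3/17 → sign +
signature = (2, 1, 0)

Answer: (2, 1, 0)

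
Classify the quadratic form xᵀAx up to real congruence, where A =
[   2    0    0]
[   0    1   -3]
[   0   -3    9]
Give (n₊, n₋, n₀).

step 0: pivot 2 → sign +
step 1: pivot 1 → sign +
step 2: row/col 2 already zero → sign 0
signature = (2, 0, 1)

Answer: (2, 0, 1)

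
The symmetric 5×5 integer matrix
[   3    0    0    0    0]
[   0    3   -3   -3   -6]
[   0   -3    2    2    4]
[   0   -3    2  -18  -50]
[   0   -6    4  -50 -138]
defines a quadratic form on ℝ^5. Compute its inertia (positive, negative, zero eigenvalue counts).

step 0: pivot 3 → sign +
step 1: pivot 3 → sign +
step 2: pivot -1 → sign −
step 3: pivot -20 → sign −
step 4: pivot -1/5 → sign −
signature = (2, 3, 0)

Answer: (2, 3, 0)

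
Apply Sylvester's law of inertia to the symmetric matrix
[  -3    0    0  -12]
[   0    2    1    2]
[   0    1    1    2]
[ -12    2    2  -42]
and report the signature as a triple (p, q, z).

Answer: (3, 1, 0)

Derivation:
step 0: pivot -3 → sign −
step 1: pivot 2 → sign +
step 2: pivot 1/2 → sign +
step 3: pivot 2 → sign +
signature = (3, 1, 0)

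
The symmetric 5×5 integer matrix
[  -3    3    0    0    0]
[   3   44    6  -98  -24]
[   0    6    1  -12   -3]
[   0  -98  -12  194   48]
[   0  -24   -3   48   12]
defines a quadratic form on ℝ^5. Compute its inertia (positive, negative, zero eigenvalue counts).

Answer: (3, 2, 0)

Derivation:
step 0: pivot -3 → sign −
step 1: pivot 47 → sign +
step 2: pivot 11/47 → sign +
step 3: pivot -126/11 → sign −
step 4: pivot 1/7 → sign +
signature = (3, 2, 0)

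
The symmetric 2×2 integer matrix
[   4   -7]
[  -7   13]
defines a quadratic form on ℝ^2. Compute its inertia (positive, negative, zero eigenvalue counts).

Answer: (2, 0, 0)

Derivation:
step 0: pivot 4 → sign +
step 1: pivot 3/4 → sign +
signature = (2, 0, 0)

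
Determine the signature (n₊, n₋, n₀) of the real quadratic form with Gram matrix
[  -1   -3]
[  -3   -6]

step 0: pivot -1 → sign −
step 1: pivot 3 → sign +
signature = (1, 1, 0)

Answer: (1, 1, 0)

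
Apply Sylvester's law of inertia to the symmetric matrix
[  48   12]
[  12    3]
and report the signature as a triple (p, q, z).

Answer: (1, 0, 1)

Derivation:
step 0: pivot 48 → sign +
step 1: row/col 1 already zero → sign 0
signature = (1, 0, 1)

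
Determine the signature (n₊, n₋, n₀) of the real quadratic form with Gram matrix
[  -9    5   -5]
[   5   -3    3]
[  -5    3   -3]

Answer: (0, 2, 1)

Derivation:
step 0: pivot -9 → sign −
step 1: pivot -2/9 → sign −
step 2: row/col 2 already zero → sign 0
signature = (0, 2, 1)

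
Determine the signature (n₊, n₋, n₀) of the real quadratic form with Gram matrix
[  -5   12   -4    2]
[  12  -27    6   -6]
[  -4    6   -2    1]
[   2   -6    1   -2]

Answer: (1, 3, 0)

Derivation:
step 0: pivot -5 → sign −
step 1: pivot 9/5 → sign +
step 2: pivot -6 → sign −
step 3: pivot -1/2 → sign −
signature = (1, 3, 0)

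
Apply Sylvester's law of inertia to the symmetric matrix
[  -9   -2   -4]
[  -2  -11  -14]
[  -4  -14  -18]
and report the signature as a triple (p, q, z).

step 0: pivot -9 → sign −
step 1: pivot -95/9 → sign −
step 2: pivot 6/95 → sign +
signature = (1, 2, 0)

Answer: (1, 2, 0)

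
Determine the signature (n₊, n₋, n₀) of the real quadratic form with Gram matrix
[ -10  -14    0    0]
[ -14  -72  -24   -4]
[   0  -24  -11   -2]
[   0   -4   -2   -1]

step 0: pivot -10 → sign −
step 1: pivot -262/5 → sign −
step 2: pivot -1/131 → sign −
step 3: pivot 3 → sign +
signature = (1, 3, 0)

Answer: (1, 3, 0)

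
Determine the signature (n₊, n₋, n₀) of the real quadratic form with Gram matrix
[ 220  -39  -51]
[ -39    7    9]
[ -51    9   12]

Answer: (3, 0, 0)

Derivation:
step 0: pivot 220 → sign +
step 1: pivot 19/220 → sign +
step 2: pivot 3/19 → sign +
signature = (3, 0, 0)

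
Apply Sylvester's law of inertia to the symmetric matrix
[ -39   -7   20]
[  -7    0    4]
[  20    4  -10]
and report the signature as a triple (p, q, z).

Answer: (2, 1, 0)

Derivation:
step 0: pivot -39 → sign −
step 1: pivot 49/39 → sign +
step 2: pivot 6/49 → sign +
signature = (2, 1, 0)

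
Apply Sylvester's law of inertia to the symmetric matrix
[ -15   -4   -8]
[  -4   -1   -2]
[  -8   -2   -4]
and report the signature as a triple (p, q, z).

step 0: pivot -15 → sign −
step 1: pivot 1/15 → sign +
step 2: row/col 2 already zero → sign 0
signature = (1, 1, 1)

Answer: (1, 1, 1)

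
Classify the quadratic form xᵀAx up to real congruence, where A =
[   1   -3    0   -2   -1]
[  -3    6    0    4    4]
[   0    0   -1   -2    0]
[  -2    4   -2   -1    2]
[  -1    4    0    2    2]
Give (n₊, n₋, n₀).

Answer: (2, 2, 1)

Derivation:
step 0: pivot 1 → sign +
step 1: pivot -3 → sign −
step 2: pivot -1 → sign −
step 3: pivot 1/3 → sign +
step 4: row/col 4 already zero → sign 0
signature = (2, 2, 1)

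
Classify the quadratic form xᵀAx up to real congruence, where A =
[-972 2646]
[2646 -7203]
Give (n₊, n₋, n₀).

Answer: (0, 1, 1)

Derivation:
step 0: pivot -972 → sign −
step 1: row/col 1 already zero → sign 0
signature = (0, 1, 1)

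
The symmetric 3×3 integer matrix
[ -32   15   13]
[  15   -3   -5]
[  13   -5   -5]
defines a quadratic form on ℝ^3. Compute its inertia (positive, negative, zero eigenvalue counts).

step 0: pivot -32 → sign −
step 1: pivot 129/32 → sign +
step 2: pivot -2/129 → sign −
signature = (1, 2, 0)

Answer: (1, 2, 0)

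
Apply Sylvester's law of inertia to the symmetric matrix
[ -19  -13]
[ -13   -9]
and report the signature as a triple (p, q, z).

step 0: pivot -19 → sign −
step 1: pivot -2/19 → sign −
signature = (0, 2, 0)

Answer: (0, 2, 0)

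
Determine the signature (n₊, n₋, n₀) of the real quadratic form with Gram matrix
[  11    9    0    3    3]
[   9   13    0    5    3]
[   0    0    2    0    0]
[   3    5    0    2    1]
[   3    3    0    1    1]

Answer: (4, 0, 1)

Derivation:
step 0: pivot 11 → sign +
step 1: pivot 62/11 → sign +
step 2: pivot 2 → sign +
step 3: pivot 1/31 → sign +
step 4: row/col 4 already zero → sign 0
signature = (4, 0, 1)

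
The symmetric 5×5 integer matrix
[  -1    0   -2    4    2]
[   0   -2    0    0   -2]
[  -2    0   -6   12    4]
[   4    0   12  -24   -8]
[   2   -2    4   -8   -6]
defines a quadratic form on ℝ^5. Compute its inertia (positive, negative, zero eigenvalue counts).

Answer: (0, 3, 2)

Derivation:
step 0: pivot -1 → sign −
step 1: pivot -2 → sign −
step 2: pivot -2 → sign −
step 3: row/col 3 already zero → sign 0
step 4: row/col 4 already zero → sign 0
signature = (0, 3, 2)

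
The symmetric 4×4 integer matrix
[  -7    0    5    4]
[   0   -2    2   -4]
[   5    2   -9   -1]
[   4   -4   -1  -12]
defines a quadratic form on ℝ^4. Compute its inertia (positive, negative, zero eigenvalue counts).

step 0: pivot -7 → sign −
step 1: pivot -2 → sign −
step 2: pivot -24/7 → sign −
step 3: pivot -3/8 → sign −
signature = (0, 4, 0)

Answer: (0, 4, 0)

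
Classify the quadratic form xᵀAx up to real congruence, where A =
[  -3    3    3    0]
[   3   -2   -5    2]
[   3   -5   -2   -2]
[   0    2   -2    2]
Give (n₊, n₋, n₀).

Answer: (1, 3, 0)

Derivation:
step 0: pivot -3 → sign −
step 1: pivot 1 → sign +
step 2: pivot -3 → sign −
step 3: pivot -2/3 → sign −
signature = (1, 3, 0)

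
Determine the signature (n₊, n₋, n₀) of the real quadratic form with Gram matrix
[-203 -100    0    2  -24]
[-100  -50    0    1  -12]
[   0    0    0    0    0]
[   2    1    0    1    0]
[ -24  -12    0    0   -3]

step 0: pivot -203 → sign −
step 1: pivot -150/203 → sign −
step 2: pivot 51/50 → sign +
step 3: pivot -3/17 → sign −
step 4: row/col 4 already zero → sign 0
signature = (1, 3, 1)

Answer: (1, 3, 1)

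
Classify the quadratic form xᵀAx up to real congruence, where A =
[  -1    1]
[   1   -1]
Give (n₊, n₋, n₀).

Answer: (0, 1, 1)

Derivation:
step 0: pivot -1 → sign −
step 1: row/col 1 already zero → sign 0
signature = (0, 1, 1)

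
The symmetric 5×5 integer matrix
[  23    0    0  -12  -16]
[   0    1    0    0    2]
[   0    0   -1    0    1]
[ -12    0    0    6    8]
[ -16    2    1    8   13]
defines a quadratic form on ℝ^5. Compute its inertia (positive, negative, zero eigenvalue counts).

Answer: (2, 3, 0)

Derivation:
step 0: pivot 23 → sign +
step 1: pivot 1 → sign +
step 2: pivot -1 → sign −
step 3: pivot -6/23 → sign −
step 4: pivot -2/3 → sign −
signature = (2, 3, 0)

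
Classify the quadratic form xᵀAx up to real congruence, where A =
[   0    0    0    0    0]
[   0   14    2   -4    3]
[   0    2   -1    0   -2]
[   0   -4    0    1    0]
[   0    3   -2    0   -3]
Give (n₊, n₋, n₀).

Answer: (3, 1, 1)

Derivation:
step 0: pivot 14 → sign +
step 1: pivot -9/7 → sign −
step 2: pivot 1/9 → sign +
step 3: pivot 1/2 → sign +
step 4: row/col 4 already zero → sign 0
signature = (3, 1, 1)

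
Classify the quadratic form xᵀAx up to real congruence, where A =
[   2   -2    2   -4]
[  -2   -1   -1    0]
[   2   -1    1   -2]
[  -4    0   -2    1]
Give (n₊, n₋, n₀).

Answer: (1, 3, 0)

Derivation:
step 0: pivot 2 → sign +
step 1: pivot -3 → sign −
step 2: pivot -2/3 → sign −
step 3: pivot -1 → sign −
signature = (1, 3, 0)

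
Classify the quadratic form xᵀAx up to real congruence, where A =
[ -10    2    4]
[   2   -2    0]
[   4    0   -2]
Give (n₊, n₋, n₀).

Answer: (0, 2, 1)

Derivation:
step 0: pivot -10 → sign −
step 1: pivot -8/5 → sign −
step 2: row/col 2 already zero → sign 0
signature = (0, 2, 1)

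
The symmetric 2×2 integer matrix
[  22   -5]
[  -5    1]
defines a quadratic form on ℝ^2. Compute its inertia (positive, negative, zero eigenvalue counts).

Answer: (1, 1, 0)

Derivation:
step 0: pivot 22 → sign +
step 1: pivot -3/22 → sign −
signature = (1, 1, 0)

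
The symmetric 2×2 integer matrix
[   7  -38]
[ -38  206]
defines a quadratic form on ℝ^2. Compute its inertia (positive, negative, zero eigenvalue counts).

step 0: pivot 7 → sign +
step 1: pivot -2/7 → sign −
signature = (1, 1, 0)

Answer: (1, 1, 0)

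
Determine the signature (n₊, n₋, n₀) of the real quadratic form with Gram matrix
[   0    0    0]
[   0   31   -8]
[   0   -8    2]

Answer: (1, 1, 1)

Derivation:
step 0: pivot 31 → sign +
step 1: pivot -2/31 → sign −
step 2: row/col 2 already zero → sign 0
signature = (1, 1, 1)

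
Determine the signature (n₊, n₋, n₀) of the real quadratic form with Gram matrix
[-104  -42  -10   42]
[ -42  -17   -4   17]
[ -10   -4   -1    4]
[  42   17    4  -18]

Answer: (0, 3, 1)

Derivation:
step 0: pivot -104 → sign −
step 1: pivot -1/26 → sign −
step 2: pivot -1 → sign −
step 3: row/col 3 already zero → sign 0
signature = (0, 3, 1)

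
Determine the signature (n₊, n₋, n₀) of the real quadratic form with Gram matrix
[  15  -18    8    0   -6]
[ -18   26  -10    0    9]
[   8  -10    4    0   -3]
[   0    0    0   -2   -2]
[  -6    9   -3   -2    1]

step 0: pivot 15 → sign +
step 1: pivot 22/5 → sign +
step 2: pivot -10/33 → sign −
step 3: pivot -2 → sign −
step 4: pivot 3/10 → sign +
signature = (3, 2, 0)

Answer: (3, 2, 0)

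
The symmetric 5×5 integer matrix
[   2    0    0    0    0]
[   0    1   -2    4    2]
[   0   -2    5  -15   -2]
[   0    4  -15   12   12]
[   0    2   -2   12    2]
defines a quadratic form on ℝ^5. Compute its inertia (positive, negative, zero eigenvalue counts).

step 0: pivot 2 → sign +
step 1: pivot 1 → sign +
step 2: pivot 1 → sign +
step 3: pivot -53 → sign −
step 4: pivot 6/53 → sign +
signature = (4, 1, 0)

Answer: (4, 1, 0)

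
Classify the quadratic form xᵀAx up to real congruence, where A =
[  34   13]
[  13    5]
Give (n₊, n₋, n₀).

step 0: pivot 34 → sign +
step 1: pivot 1/34 → sign +
signature = (2, 0, 0)

Answer: (2, 0, 0)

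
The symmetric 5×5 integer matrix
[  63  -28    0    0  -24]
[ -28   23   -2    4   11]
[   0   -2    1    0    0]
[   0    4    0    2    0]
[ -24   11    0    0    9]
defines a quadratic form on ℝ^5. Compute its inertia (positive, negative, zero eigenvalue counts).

step 0: pivot 63 → sign +
step 1: pivot 95/9 → sign +
step 2: pivot 59/95 → sign +
step 3: pivot -26/59 → sign −
step 4: pivot -6/91 → sign −
signature = (3, 2, 0)

Answer: (3, 2, 0)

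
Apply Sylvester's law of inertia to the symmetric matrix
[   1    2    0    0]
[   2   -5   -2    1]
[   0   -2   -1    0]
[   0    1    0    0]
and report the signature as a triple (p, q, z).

step 0: pivot 1 → sign +
step 1: pivot -9 → sign −
step 2: pivot -5/9 → sign −
step 3: pivot 1/5 → sign +
signature = (2, 2, 0)

Answer: (2, 2, 0)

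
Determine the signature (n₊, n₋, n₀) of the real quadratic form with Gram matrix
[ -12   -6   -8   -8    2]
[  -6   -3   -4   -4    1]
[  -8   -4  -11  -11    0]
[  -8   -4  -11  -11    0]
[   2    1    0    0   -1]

Answer: (0, 3, 2)

Derivation:
step 0: pivot -12 → sign −
step 1: pivot -17/3 → sign −
step 2: pivot -6/17 → sign −
step 3: row/col 3 already zero → sign 0
step 4: row/col 4 already zero → sign 0
signature = (0, 3, 2)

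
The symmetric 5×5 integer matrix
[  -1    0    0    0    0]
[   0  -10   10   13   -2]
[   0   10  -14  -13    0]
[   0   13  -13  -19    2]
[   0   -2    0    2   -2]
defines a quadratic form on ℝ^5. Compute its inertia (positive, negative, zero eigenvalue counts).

step 0: pivot -1 → sign −
step 1: pivot -10 → sign −
step 2: pivot -4 → sign −
step 3: pivot -21/10 → sign −
step 4: pivot -3/7 → sign −
signature = (0, 5, 0)

Answer: (0, 5, 0)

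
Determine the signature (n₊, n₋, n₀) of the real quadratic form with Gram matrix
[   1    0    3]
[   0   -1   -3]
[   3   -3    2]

step 0: pivot 1 → sign +
step 1: pivot -1 → sign −
step 2: pivot 2 → sign +
signature = (2, 1, 0)

Answer: (2, 1, 0)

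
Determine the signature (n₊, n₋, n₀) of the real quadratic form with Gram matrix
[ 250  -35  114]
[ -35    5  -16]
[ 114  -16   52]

Answer: (2, 0, 1)

Derivation:
step 0: pivot 250 → sign +
step 1: pivot 1/10 → sign +
step 2: row/col 2 already zero → sign 0
signature = (2, 0, 1)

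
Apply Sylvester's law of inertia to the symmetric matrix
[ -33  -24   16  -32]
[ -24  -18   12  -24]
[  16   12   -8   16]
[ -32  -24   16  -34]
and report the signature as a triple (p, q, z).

step 0: pivot -33 → sign −
step 1: pivot -6/11 → sign −
step 2: pivot -2 → sign −
step 3: row/col 3 already zero → sign 0
signature = (0, 3, 1)

Answer: (0, 3, 1)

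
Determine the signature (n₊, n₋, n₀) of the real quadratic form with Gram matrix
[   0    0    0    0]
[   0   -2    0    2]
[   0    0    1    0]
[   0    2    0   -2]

step 0: pivot -2 → sign −
step 1: pivot 1 → sign +
step 2: row/col 2 already zero → sign 0
step 3: row/col 3 already zero → sign 0
signature = (1, 1, 2)

Answer: (1, 1, 2)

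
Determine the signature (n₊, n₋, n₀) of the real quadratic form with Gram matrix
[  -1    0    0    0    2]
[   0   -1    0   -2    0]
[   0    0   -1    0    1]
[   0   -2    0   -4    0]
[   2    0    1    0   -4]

Answer: (1, 3, 1)

Derivation:
step 0: pivot -1 → sign −
step 1: pivot -1 → sign −
step 2: pivot -1 → sign −
step 3: pivot 1 → sign +
step 4: row/col 4 already zero → sign 0
signature = (1, 3, 1)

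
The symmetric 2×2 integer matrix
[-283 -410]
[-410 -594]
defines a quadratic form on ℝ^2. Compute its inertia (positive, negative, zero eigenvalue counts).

step 0: pivot -283 → sign −
step 1: pivot -2/283 → sign −
signature = (0, 2, 0)

Answer: (0, 2, 0)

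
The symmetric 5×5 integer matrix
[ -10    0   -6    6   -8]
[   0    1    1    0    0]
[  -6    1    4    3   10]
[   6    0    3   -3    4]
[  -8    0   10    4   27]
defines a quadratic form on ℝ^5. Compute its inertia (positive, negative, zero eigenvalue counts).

step 0: pivot -10 → sign −
step 1: pivot 1 → sign +
step 2: pivot 33/5 → sign +
step 3: pivot 6/11 → sign +
step 4: pivot -1/3 → sign −
signature = (3, 2, 0)

Answer: (3, 2, 0)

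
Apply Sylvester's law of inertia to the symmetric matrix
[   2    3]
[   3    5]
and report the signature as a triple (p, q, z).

step 0: pivot 2 → sign +
step 1: pivot 1/2 → sign +
signature = (2, 0, 0)

Answer: (2, 0, 0)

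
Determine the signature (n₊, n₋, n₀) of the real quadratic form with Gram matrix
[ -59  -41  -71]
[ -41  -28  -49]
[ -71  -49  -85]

Answer: (2, 1, 0)

Derivation:
step 0: pivot -59 → sign −
step 1: pivot 29/59 → sign +
step 2: pivot 6/29 → sign +
signature = (2, 1, 0)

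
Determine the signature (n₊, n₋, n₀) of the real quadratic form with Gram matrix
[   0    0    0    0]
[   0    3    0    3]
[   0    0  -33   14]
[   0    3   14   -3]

Answer: (1, 2, 1)

Derivation:
step 0: pivot 3 → sign +
step 1: pivot -33 → sign −
step 2: pivot -2/33 → sign −
step 3: row/col 3 already zero → sign 0
signature = (1, 2, 1)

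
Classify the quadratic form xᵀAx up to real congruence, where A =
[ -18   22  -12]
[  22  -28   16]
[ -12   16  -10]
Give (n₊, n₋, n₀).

Answer: (0, 3, 0)

Derivation:
step 0: pivot -18 → sign −
step 1: pivot -10/9 → sign −
step 2: pivot -2/5 → sign −
signature = (0, 3, 0)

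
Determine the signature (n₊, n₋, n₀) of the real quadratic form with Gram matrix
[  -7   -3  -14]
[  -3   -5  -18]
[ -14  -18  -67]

step 0: pivot -7 → sign −
step 1: pivot -26/7 → sign −
step 2: pivot -3/13 → sign −
signature = (0, 3, 0)

Answer: (0, 3, 0)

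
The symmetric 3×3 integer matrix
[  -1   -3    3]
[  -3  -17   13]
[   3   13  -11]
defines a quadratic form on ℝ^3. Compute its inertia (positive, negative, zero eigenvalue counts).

Answer: (0, 2, 1)

Derivation:
step 0: pivot -1 → sign −
step 1: pivot -8 → sign −
step 2: row/col 2 already zero → sign 0
signature = (0, 2, 1)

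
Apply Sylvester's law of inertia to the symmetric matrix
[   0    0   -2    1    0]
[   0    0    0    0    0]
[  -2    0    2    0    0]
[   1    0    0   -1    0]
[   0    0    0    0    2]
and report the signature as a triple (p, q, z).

Answer: (2, 2, 1)

Derivation:
step 0: pivot 2 → sign +
step 1: pivot -2 → sign −
step 2: pivot -1/2 → sign −
step 3: pivot 2 → sign +
step 4: row/col 4 already zero → sign 0
signature = (2, 2, 1)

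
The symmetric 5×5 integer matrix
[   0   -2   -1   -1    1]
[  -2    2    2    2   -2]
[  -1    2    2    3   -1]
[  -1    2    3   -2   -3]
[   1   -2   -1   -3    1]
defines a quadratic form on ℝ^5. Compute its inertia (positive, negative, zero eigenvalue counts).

step 0: pivot 2 → sign +
step 1: pivot -2 → sign −
step 2: pivot 1/2 → sign +
step 3: pivot -8 → sign −
step 4: pivot 1/8 → sign +
signature = (3, 2, 0)

Answer: (3, 2, 0)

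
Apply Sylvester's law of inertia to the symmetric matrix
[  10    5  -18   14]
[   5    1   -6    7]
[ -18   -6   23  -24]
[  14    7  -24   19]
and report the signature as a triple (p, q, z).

step 0: pivot 10 → sign +
step 1: pivot -3/2 → sign −
step 2: pivot -17/5 → sign −
step 3: pivot -3/17 → sign −
signature = (1, 3, 0)

Answer: (1, 3, 0)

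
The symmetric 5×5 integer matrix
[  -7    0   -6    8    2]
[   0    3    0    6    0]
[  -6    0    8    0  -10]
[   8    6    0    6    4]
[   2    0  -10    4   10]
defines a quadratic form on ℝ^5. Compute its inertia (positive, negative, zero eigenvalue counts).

step 0: pivot -7 → sign −
step 1: pivot 3 → sign +
step 2: pivot 92/7 → sign +
step 3: pivot -10/23 → sign −
step 4: pivot 1/5 → sign +
signature = (3, 2, 0)

Answer: (3, 2, 0)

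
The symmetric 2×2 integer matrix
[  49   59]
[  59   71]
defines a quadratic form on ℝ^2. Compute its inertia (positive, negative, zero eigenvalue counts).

step 0: pivot 49 → sign +
step 1: pivot -2/49 → sign −
signature = (1, 1, 0)

Answer: (1, 1, 0)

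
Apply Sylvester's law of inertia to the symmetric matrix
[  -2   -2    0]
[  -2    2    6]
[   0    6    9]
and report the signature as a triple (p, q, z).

step 0: pivot -2 → sign −
step 1: pivot 4 → sign +
step 2: row/col 2 already zero → sign 0
signature = (1, 1, 1)

Answer: (1, 1, 1)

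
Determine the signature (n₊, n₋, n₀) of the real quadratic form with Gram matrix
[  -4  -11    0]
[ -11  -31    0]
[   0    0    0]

step 0: pivot -4 → sign −
step 1: pivot -3/4 → sign −
step 2: row/col 2 already zero → sign 0
signature = (0, 2, 1)

Answer: (0, 2, 1)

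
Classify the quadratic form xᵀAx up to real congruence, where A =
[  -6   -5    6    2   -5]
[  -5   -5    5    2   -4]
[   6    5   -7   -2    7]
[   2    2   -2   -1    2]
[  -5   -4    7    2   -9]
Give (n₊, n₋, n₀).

Answer: (0, 4, 1)

Derivation:
step 0: pivot -6 → sign −
step 1: pivot -5/6 → sign −
step 2: pivot -1 → sign −
step 3: pivot -1/5 → sign −
step 4: row/col 4 already zero → sign 0
signature = (0, 4, 1)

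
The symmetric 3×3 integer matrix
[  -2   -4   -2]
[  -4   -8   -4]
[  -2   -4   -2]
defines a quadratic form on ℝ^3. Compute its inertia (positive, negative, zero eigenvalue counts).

Answer: (0, 1, 2)

Derivation:
step 0: pivot -2 → sign −
step 1: row/col 1 already zero → sign 0
step 2: row/col 2 already zero → sign 0
signature = (0, 1, 2)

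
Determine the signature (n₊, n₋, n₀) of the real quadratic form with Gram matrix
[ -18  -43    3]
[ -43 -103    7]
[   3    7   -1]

Answer: (0, 3, 0)

Derivation:
step 0: pivot -18 → sign −
step 1: pivot -5/18 → sign −
step 2: pivot -2/5 → sign −
signature = (0, 3, 0)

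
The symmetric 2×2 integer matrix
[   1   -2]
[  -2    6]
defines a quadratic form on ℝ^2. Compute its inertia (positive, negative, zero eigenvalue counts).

Answer: (2, 0, 0)

Derivation:
step 0: pivot 1 → sign +
step 1: pivot 2 → sign +
signature = (2, 0, 0)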